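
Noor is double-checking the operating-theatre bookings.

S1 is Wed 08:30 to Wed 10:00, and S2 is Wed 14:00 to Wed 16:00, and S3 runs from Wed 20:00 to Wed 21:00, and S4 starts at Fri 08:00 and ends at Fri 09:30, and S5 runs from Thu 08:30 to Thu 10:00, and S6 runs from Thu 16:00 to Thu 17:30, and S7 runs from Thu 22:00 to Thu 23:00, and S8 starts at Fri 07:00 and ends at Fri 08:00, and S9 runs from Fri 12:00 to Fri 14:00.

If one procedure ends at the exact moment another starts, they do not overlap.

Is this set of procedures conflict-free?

Yes

Sorted by start: S1, S2, S3, S5, S6, S7, S8, S4, S9.
S2 starts after S1 ends, so nothing later overlaps S1 either.
S3 starts after S2 ends, so nothing later overlaps S2 either.
S5 starts after S3 ends, so nothing later overlaps S3 either.
S6 starts after S5 ends, so nothing later overlaps S5 either.
S7 starts after S6 ends, so nothing later overlaps S6 either.
S8 starts after S7 ends, so nothing later overlaps S7 either.
S4 starts exactly when S8 ends (back-to-back, no overlap), so nothing later overlaps S8 either.
S9 starts after S4 ends.
Every pair is clear; the schedule has no overlaps.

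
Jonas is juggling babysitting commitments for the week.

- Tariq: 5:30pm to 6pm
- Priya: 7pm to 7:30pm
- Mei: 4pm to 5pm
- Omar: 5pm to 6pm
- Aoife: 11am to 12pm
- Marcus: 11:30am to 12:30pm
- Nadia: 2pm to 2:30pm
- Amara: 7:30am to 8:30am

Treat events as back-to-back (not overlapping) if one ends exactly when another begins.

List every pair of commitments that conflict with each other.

Sorted by start: Amara, Aoife, Marcus, Nadia, Mei, Omar, Tariq, Priya.
Aoife starts after Amara ends; Amara is clear from here.
Marcus starts before Aoife ends → Aoife and Marcus overlap.
Nadia starts after Aoife ends; Aoife is clear from here.
Nadia starts after Marcus ends; Marcus is clear from here.
Mei starts after Nadia ends; Nadia is clear from here.
Omar starts exactly when Mei ends (back-to-back, no overlap); Mei is clear from here.
Tariq starts before Omar ends → Omar and Tariq overlap.
Priya starts after Omar ends.
Priya starts after Tariq ends.

Aoife & Marcus, Omar & Tariq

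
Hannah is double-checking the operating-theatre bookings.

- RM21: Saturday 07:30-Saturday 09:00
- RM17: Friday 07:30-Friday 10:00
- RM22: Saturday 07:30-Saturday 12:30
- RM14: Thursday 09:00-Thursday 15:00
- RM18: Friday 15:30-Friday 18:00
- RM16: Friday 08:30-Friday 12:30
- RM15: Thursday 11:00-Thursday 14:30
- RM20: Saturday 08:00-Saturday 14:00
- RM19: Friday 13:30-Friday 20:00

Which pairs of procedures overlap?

RM14 & RM15, RM16 & RM17, RM18 & RM19, RM20 & RM21, RM20 & RM22, RM21 & RM22

Sorted by start: RM14, RM15, RM17, RM16, RM19, RM18, RM21, RM22, RM20.
RM15 starts before RM14 ends → RM14 and RM15 overlap.
RM17 starts after RM14 ends, so RM14 has no further overlaps.
RM17 starts after RM15 ends, so RM15 has no further overlaps.
RM16 starts before RM17 ends → RM17 and RM16 overlap.
RM19 starts after RM17 ends, so RM17 has no further overlaps.
RM19 starts after RM16 ends, so RM16 has no further overlaps.
RM18 starts before RM19 ends → RM19 and RM18 overlap.
RM21 starts after RM19 ends, so RM19 has no further overlaps.
RM21 starts after RM18 ends, so RM18 has no further overlaps.
RM22 starts before RM21 ends → RM21 and RM22 overlap.
RM20 starts before RM21 ends → RM21 and RM20 overlap.
RM20 starts before RM22 ends → RM22 and RM20 overlap.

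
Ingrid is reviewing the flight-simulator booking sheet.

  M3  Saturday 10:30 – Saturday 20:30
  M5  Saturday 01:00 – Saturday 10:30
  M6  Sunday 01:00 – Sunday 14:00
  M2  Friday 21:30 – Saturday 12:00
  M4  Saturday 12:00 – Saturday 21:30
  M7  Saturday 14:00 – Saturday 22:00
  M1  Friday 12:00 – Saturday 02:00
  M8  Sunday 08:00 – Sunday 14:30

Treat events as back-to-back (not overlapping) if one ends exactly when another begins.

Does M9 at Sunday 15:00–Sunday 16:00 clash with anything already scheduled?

M1: ends Saturday 02:00 at or before M9 starts Sunday 15:00 → clear.
M2: ends Saturday 12:00 at or before M9 starts Sunday 15:00 → clear.
M5: ends Saturday 10:30 at or before M9 starts Sunday 15:00 → clear.
M3: ends Saturday 20:30 at or before M9 starts Sunday 15:00 → clear.
M4: ends Saturday 21:30 at or before M9 starts Sunday 15:00 → clear.
M7: ends Saturday 22:00 at or before M9 starts Sunday 15:00 → clear.
M6: ends Sunday 14:00 at or before M9 starts Sunday 15:00 → clear.
M8: ends Sunday 14:30 at or before M9 starts Sunday 15:00 → clear.

No — it doesn't clash with anything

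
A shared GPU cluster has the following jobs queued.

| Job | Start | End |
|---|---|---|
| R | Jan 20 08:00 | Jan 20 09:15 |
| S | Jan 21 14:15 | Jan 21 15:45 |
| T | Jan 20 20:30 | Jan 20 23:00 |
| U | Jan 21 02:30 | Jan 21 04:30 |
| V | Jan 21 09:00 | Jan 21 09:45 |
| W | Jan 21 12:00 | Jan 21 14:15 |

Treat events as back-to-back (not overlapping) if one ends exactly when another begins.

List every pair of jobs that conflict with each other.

Sorted by start: R, T, U, V, W, S.
T starts after R ends, so R has no further overlaps.
U starts after T ends, so T has no further overlaps.
V starts after U ends, so U has no further overlaps.
W starts after V ends, so V has no further overlaps.
S starts exactly when W ends (back-to-back, no overlap).

no conflicts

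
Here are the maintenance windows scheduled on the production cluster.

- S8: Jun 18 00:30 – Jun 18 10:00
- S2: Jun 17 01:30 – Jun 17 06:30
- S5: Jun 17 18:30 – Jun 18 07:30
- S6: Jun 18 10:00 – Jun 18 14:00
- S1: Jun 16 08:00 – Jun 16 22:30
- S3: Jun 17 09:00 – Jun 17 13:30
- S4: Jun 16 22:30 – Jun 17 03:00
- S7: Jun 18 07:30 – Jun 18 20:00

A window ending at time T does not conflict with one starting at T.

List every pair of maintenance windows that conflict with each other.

Sorted by start: S1, S4, S2, S3, S5, S8, S7, S6.
S4 starts exactly when S1 ends (back-to-back, no overlap), so nothing later overlaps S1 either.
S2 starts before S4 ends → S4 and S2 overlap.
S3 starts after S4 ends, so nothing later overlaps S4 either.
S3 starts after S2 ends, so nothing later overlaps S2 either.
S5 starts after S3 ends, so nothing later overlaps S3 either.
S8 starts before S5 ends → S5 and S8 overlap.
S7 starts exactly when S5 ends (back-to-back, no overlap), so nothing later overlaps S5 either.
S7 starts before S8 ends → S8 and S7 overlap.
S6 starts exactly when S8 ends (back-to-back, no overlap).
S6 starts before S7 ends → S7 and S6 overlap.

S2 & S4, S5 & S8, S6 & S7, S7 & S8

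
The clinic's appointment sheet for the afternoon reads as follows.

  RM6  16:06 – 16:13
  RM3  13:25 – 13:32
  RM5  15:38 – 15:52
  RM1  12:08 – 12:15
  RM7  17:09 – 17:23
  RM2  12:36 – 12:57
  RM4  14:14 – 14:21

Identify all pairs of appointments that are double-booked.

Two intervals overlap when each starts before the other ends.
Sorted by start: RM1, RM2, RM3, RM4, RM5, RM6, RM7.
RM2 starts after RM1 ends, so RM1 has no further overlaps.
RM3 starts after RM2 ends, so RM2 has no further overlaps.
RM4 starts after RM3 ends, so RM3 has no further overlaps.
RM5 starts after RM4 ends, so RM4 has no further overlaps.
RM6 starts after RM5 ends, so RM5 has no further overlaps.
RM7 starts after RM6 ends.

no overlapping pairs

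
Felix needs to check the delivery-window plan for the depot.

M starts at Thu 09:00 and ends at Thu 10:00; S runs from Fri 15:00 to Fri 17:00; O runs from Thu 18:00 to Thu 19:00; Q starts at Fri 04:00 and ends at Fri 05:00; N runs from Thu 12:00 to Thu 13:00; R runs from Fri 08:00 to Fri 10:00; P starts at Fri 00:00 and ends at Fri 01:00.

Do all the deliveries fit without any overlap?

Sorted by start: M, N, O, P, Q, R, S.
N starts after M ends, so M has no further overlaps.
O starts after N ends, so N has no further overlaps.
P starts after O ends, so O has no further overlaps.
Q starts after P ends, so P has no further overlaps.
R starts after Q ends, so Q has no further overlaps.
S starts after R ends.
Every pair is clear; the schedule has no overlaps.

Yes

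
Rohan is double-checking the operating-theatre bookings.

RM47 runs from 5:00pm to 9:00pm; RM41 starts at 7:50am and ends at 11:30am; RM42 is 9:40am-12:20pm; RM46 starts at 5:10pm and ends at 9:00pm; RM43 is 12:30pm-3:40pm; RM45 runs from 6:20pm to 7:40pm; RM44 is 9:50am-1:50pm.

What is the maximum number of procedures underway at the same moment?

Sweep the timeline, counting +1 at each start and −1 at each end (ends before starts at a tie):
7:50am start RM41 → 1
9:40am start RM42 → 2
9:50am start RM44 → 3
11:30am end RM41 → 2
12:20pm end RM42 → 1
12:30pm start RM43 → 2
1:50pm end RM44 → 1
3:40pm end RM43 → 0
5:00pm start RM47 → 1
5:10pm start RM46 → 2
6:20pm start RM45 → 3
7:40pm end RM45 → 2
9:00pm end RM46 → 1
9:00pm end RM47 → 0
Peak is 3, at 9:50am (RM41, RM42, RM44).

3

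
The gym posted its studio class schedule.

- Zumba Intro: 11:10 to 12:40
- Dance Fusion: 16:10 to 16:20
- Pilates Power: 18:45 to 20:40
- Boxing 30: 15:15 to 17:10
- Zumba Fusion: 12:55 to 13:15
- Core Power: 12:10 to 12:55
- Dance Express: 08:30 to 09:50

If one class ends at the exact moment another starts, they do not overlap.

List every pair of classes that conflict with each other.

Sorted by start: Dance Express, Zumba Intro, Core Power, Zumba Fusion, Boxing 30, Dance Fusion, Pilates Power.
Zumba Intro starts after Dance Express ends — done with Dance Express.
Core Power starts before Zumba Intro ends → Zumba Intro and Core Power overlap.
Zumba Fusion starts after Zumba Intro ends — done with Zumba Intro.
Zumba Fusion starts exactly when Core Power ends (back-to-back, no overlap) — done with Core Power.
Boxing 30 starts after Zumba Fusion ends — done with Zumba Fusion.
Dance Fusion starts before Boxing 30 ends → Boxing 30 and Dance Fusion overlap.
Pilates Power starts after Boxing 30 ends.
Pilates Power starts after Dance Fusion ends.

Boxing 30 & Dance Fusion, Core Power & Zumba Intro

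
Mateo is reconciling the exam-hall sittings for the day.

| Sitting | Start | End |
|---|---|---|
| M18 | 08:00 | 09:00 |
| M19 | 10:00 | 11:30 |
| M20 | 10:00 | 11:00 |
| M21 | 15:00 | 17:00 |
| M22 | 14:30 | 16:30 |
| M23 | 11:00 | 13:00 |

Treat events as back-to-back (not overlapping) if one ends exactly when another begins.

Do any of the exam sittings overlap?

Yes

Check each pair: they overlap iff neither finishes before the other starts.
Sorted by start: M18, M19, M20, M23, M22, M21.
M19 starts after M18 ends, so nothing later overlaps M18 either.
M20 starts before M19 ends → M19 and M20 overlap.
That's a conflict, so the schedule is not conflict-free.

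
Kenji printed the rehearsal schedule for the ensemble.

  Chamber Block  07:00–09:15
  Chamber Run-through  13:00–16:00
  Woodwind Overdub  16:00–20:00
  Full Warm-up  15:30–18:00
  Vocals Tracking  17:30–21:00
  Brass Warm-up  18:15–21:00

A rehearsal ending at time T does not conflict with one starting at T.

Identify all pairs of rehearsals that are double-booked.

Brass Warm-up & Vocals Tracking, Brass Warm-up & Woodwind Overdub, Chamber Run-through & Full Warm-up, Full Warm-up & Vocals Tracking, Full Warm-up & Woodwind Overdub, Vocals Tracking & Woodwind Overdub

Two intervals overlap when each starts before the other ends.
Sorted by start: Chamber Block, Chamber Run-through, Full Warm-up, Woodwind Overdub, Vocals Tracking, Brass Warm-up.
Chamber Run-through starts after Chamber Block ends — done with Chamber Block.
Full Warm-up starts before Chamber Run-through ends → Chamber Run-through and Full Warm-up overlap.
Woodwind Overdub starts exactly when Chamber Run-through ends (back-to-back, no overlap) — done with Chamber Run-through.
Woodwind Overdub starts before Full Warm-up ends → Full Warm-up and Woodwind Overdub overlap.
Vocals Tracking starts before Full Warm-up ends → Full Warm-up and Vocals Tracking overlap.
Brass Warm-up starts after Full Warm-up ends.
Vocals Tracking starts before Woodwind Overdub ends → Woodwind Overdub and Vocals Tracking overlap.
Brass Warm-up starts before Woodwind Overdub ends → Woodwind Overdub and Brass Warm-up overlap.
Brass Warm-up starts before Vocals Tracking ends → Vocals Tracking and Brass Warm-up overlap.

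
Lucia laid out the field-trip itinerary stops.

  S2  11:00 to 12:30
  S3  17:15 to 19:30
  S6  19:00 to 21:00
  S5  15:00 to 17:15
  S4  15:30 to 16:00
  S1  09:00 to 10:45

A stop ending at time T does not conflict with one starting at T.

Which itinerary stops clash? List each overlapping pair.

Sorted by start: S1, S2, S5, S4, S3, S6.
S2 starts after S1 ends — done with S1.
S5 starts after S2 ends — done with S2.
S4 starts before S5 ends → S5 and S4 overlap.
S3 starts exactly when S5 ends (back-to-back, no overlap) — done with S5.
S3 starts after S4 ends — done with S4.
S6 starts before S3 ends → S3 and S6 overlap.

S3 & S6, S4 & S5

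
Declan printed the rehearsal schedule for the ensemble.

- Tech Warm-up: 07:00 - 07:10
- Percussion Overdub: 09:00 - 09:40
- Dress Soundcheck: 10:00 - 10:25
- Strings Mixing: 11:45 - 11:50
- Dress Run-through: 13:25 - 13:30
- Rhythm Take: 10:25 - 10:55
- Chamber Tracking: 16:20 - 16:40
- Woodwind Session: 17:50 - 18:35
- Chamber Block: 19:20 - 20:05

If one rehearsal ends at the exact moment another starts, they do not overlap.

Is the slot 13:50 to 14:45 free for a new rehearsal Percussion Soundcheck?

Yes — the slot is free

Tech Warm-up: ends 07:10 at or before Percussion Soundcheck starts 13:50 → clear.
Percussion Overdub: ends 09:40 at or before Percussion Soundcheck starts 13:50 → clear.
Dress Soundcheck: ends 10:25 at or before Percussion Soundcheck starts 13:50 → clear.
Rhythm Take: ends 10:55 at or before Percussion Soundcheck starts 13:50 → clear.
Strings Mixing: ends 11:50 at or before Percussion Soundcheck starts 13:50 → clear.
Dress Run-through: ends 13:30 at or before Percussion Soundcheck starts 13:50 → clear.
Chamber Tracking: starts 16:20 at or after Percussion Soundcheck ends 14:45 → clear.
Woodwind Session: starts 17:50 at or after Percussion Soundcheck ends 14:45 → clear.
Chamber Block: starts 19:20 at or after Percussion Soundcheck ends 14:45 → clear.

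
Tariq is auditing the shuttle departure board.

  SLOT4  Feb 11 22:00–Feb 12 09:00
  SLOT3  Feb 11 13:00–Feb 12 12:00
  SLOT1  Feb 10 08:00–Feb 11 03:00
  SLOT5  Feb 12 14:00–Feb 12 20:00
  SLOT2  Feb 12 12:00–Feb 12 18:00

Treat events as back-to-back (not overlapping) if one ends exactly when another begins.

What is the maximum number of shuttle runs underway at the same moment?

2

Walk through starts and ends in time order (an end at T is processed before a start at T):
Feb 10 08:00 start SLOT1 → 1
Feb 11 03:00 end SLOT1 → 0
Feb 11 13:00 start SLOT3 → 1
Feb 11 22:00 start SLOT4 → 2
Feb 12 09:00 end SLOT4 → 1
Feb 12 12:00 end SLOT3 → 0
Feb 12 12:00 start SLOT2 → 1
Feb 12 14:00 start SLOT5 → 2
Feb 12 18:00 end SLOT2 → 1
Feb 12 20:00 end SLOT5 → 0
Peak is 2, at Feb 11 22:00 (SLOT3, SLOT4).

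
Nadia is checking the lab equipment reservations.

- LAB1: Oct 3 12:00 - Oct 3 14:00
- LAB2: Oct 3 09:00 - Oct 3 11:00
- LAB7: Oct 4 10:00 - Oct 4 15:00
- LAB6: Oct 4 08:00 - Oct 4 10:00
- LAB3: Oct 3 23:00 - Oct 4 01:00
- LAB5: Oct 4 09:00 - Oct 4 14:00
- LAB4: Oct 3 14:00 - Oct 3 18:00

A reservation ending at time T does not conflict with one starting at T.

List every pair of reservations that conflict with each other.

LAB5 & LAB6, LAB5 & LAB7

Sorted by start: LAB2, LAB1, LAB4, LAB3, LAB6, LAB5, LAB7.
LAB1 starts after LAB2 ends, so LAB2 has no further overlaps.
LAB4 starts exactly when LAB1 ends (back-to-back, no overlap), so LAB1 has no further overlaps.
LAB3 starts after LAB4 ends, so LAB4 has no further overlaps.
LAB6 starts after LAB3 ends, so LAB3 has no further overlaps.
LAB5 starts before LAB6 ends → LAB6 and LAB5 overlap.
LAB7 starts exactly when LAB6 ends (back-to-back, no overlap).
LAB7 starts before LAB5 ends → LAB5 and LAB7 overlap.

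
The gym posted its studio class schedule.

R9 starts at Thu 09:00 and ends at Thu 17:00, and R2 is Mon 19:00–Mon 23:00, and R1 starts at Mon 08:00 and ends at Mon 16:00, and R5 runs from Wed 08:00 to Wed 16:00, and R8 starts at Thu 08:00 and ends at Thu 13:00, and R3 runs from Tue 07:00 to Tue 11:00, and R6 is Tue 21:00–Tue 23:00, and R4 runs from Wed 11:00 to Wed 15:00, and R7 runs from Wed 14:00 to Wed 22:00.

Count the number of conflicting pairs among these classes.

4

Check each pair: they overlap iff neither finishes before the other starts.
Sorted by start: R1, R2, R3, R6, R5, R4, R7, R8, R9.
R2 starts after R1 ends — done with R1.
R3 starts after R2 ends — done with R2.
R6 starts after R3 ends — done with R3.
R5 starts after R6 ends — done with R6.
R4 starts before R5 ends → R5 and R4 overlap.
R7 starts before R5 ends → R5 and R7 overlap.
R8 starts after R5 ends — done with R5.
R7 starts before R4 ends → R4 and R7 overlap.
R8 starts after R4 ends — done with R4.
R8 starts after R7 ends — done with R7.
R9 starts before R8 ends → R8 and R9 overlap.
Overlapping pairs: R4 & R5, R4 & R7, R5 & R7, R8 & R9 — 4 in total.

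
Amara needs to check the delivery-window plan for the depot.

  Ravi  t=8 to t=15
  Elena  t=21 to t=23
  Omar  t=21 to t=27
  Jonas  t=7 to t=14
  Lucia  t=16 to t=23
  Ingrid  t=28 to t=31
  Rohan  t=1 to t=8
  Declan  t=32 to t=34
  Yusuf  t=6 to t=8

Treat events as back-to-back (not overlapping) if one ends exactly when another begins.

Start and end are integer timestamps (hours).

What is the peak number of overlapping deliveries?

Sort all start/end points and keep a running count:
t=1 start Rohan → 1
t=6 start Yusuf → 2
t=7 start Jonas → 3
t=8 end Rohan → 2
t=8 end Yusuf → 1
t=8 start Ravi → 2
t=14 end Jonas → 1
t=15 end Ravi → 0
t=16 start Lucia → 1
t=21 start Elena → 2
t=21 start Omar → 3
t=23 end Elena → 2
t=23 end Lucia → 1
t=27 end Omar → 0
t=28 start Ingrid → 1
t=31 end Ingrid → 0
t=32 start Declan → 1
t=34 end Declan → 0
Peak is 3, at t=7 (Jonas, Rohan, Yusuf).

3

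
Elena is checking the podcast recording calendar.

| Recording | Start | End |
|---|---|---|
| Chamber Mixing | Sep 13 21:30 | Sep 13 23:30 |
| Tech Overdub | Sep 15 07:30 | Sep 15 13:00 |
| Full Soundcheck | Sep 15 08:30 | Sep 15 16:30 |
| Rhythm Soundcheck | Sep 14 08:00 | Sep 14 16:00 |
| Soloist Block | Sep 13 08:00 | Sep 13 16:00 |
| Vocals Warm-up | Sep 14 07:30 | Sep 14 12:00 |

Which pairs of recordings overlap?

Full Soundcheck & Tech Overdub, Rhythm Soundcheck & Vocals Warm-up

Check each pair: they overlap iff neither finishes before the other starts.
Sorted by start: Soloist Block, Chamber Mixing, Vocals Warm-up, Rhythm Soundcheck, Tech Overdub, Full Soundcheck.
Chamber Mixing starts after Soloist Block ends; Soloist Block is clear from here.
Vocals Warm-up starts after Chamber Mixing ends; Chamber Mixing is clear from here.
Rhythm Soundcheck starts before Vocals Warm-up ends → Vocals Warm-up and Rhythm Soundcheck overlap.
Tech Overdub starts after Vocals Warm-up ends; Vocals Warm-up is clear from here.
Tech Overdub starts after Rhythm Soundcheck ends; Rhythm Soundcheck is clear from here.
Full Soundcheck starts before Tech Overdub ends → Tech Overdub and Full Soundcheck overlap.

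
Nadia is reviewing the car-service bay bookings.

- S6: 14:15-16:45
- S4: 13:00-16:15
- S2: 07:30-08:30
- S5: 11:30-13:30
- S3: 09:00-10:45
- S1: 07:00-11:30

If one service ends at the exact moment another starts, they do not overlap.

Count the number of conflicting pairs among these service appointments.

4

Sorted by start: S1, S2, S3, S5, S4, S6.
S2 starts before S1 ends → S1 and S2 overlap.
S3 starts before S1 ends → S1 and S3 overlap.
S5 starts exactly when S1 ends (back-to-back, no overlap) — done with S1.
S3 starts after S2 ends — done with S2.
S5 starts after S3 ends — done with S3.
S4 starts before S5 ends → S5 and S4 overlap.
S6 starts after S5 ends.
S6 starts before S4 ends → S4 and S6 overlap.
Overlapping pairs: S1 & S2, S1 & S3, S4 & S5, S4 & S6 — 4 in total.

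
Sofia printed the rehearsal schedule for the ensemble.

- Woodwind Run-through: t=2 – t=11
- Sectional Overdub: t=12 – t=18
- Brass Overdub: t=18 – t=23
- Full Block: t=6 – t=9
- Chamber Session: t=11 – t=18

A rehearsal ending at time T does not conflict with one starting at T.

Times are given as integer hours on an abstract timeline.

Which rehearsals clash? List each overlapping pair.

Sorted by start: Woodwind Run-through, Full Block, Chamber Session, Sectional Overdub, Brass Overdub.
Full Block starts before Woodwind Run-through ends → Woodwind Run-through and Full Block overlap.
Chamber Session starts exactly when Woodwind Run-through ends (back-to-back, no overlap), so Woodwind Run-through has no further overlaps.
Chamber Session starts after Full Block ends, so Full Block has no further overlaps.
Sectional Overdub starts before Chamber Session ends → Chamber Session and Sectional Overdub overlap.
Brass Overdub starts exactly when Chamber Session ends (back-to-back, no overlap).
Brass Overdub starts exactly when Sectional Overdub ends (back-to-back, no overlap).

Chamber Session & Sectional Overdub, Full Block & Woodwind Run-through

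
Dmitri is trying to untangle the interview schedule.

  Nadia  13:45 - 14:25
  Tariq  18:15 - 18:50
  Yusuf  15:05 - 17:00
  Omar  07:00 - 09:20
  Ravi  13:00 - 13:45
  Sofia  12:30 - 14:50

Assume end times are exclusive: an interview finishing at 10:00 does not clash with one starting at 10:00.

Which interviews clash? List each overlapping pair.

Nadia & Sofia, Ravi & Sofia

Sorted by start: Omar, Sofia, Ravi, Nadia, Yusuf, Tariq.
Sofia starts after Omar ends — done with Omar.
Ravi starts before Sofia ends → Sofia and Ravi overlap.
Nadia starts before Sofia ends → Sofia and Nadia overlap.
Yusuf starts after Sofia ends — done with Sofia.
Nadia starts exactly when Ravi ends (back-to-back, no overlap) — done with Ravi.
Yusuf starts after Nadia ends — done with Nadia.
Tariq starts after Yusuf ends.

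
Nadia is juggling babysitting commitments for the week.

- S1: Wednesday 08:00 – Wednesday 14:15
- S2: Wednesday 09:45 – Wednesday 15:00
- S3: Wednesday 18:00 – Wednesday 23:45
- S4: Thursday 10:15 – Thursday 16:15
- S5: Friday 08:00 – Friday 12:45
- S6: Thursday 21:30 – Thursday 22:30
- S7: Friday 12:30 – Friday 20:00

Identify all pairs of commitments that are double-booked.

S1 & S2, S5 & S7

Two intervals overlap when each starts before the other ends.
Sorted by start: S1, S2, S3, S4, S6, S5, S7.
S2 starts before S1 ends → S1 and S2 overlap.
S3 starts after S1 ends, so S1 has no further overlaps.
S3 starts after S2 ends, so S2 has no further overlaps.
S4 starts after S3 ends, so S3 has no further overlaps.
S6 starts after S4 ends, so S4 has no further overlaps.
S5 starts after S6 ends, so S6 has no further overlaps.
S7 starts before S5 ends → S5 and S7 overlap.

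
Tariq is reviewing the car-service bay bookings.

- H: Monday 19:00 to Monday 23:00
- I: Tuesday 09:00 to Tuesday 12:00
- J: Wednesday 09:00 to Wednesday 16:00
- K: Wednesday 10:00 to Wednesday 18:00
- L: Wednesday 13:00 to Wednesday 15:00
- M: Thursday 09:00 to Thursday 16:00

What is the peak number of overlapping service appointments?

Sweep the timeline, counting +1 at each start and −1 at each end (ends before starts at a tie):
Monday 19:00 start H → 1
Monday 23:00 end H → 0
Tuesday 09:00 start I → 1
Tuesday 12:00 end I → 0
Wednesday 09:00 start J → 1
Wednesday 10:00 start K → 2
Wednesday 13:00 start L → 3
Wednesday 15:00 end L → 2
Wednesday 16:00 end J → 1
Wednesday 18:00 end K → 0
Thursday 09:00 start M → 1
Thursday 16:00 end M → 0
Peak is 3, at Wednesday 13:00 (J, K, L).

3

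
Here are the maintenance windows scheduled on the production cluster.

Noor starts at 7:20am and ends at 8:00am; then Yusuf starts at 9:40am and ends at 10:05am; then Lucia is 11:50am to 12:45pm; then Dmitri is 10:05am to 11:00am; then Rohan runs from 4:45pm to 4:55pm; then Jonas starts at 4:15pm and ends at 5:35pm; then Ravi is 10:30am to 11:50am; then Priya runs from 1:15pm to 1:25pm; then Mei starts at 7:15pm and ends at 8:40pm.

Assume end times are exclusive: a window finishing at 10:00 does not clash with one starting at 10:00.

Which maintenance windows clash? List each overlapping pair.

Sorted by start: Noor, Yusuf, Dmitri, Ravi, Lucia, Priya, Jonas, Rohan, Mei.
Yusuf starts after Noor ends — done with Noor.
Dmitri starts exactly when Yusuf ends (back-to-back, no overlap) — done with Yusuf.
Ravi starts before Dmitri ends → Dmitri and Ravi overlap.
Lucia starts after Dmitri ends — done with Dmitri.
Lucia starts exactly when Ravi ends (back-to-back, no overlap) — done with Ravi.
Priya starts after Lucia ends — done with Lucia.
Jonas starts after Priya ends — done with Priya.
Rohan starts before Jonas ends → Jonas and Rohan overlap.
Mei starts after Jonas ends.
Mei starts after Rohan ends.

Dmitri & Ravi, Jonas & Rohan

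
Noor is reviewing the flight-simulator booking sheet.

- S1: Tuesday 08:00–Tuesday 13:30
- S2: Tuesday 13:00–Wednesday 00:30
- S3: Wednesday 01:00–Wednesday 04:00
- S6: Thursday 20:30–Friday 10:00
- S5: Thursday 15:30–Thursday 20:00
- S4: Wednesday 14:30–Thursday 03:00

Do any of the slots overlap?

Two intervals overlap when each starts before the other ends.
Sorted by start: S1, S2, S3, S4, S5, S6.
S2 starts before S1 ends → S1 and S2 overlap.
That's a conflict, so the schedule is not conflict-free.

Yes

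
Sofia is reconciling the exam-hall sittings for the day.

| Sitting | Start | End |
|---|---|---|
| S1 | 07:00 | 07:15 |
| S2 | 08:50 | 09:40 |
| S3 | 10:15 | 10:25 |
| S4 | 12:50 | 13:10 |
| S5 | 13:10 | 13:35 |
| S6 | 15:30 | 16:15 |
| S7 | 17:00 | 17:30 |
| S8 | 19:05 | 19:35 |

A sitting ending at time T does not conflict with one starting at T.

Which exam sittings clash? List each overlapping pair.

no overlapping pairs

Sorted by start: S1, S2, S3, S4, S5, S6, S7, S8.
S2 starts after S1 ends — done with S1.
S3 starts after S2 ends — done with S2.
S4 starts after S3 ends — done with S3.
S5 starts exactly when S4 ends (back-to-back, no overlap) — done with S4.
S6 starts after S5 ends — done with S5.
S7 starts after S6 ends — done with S6.
S8 starts after S7 ends.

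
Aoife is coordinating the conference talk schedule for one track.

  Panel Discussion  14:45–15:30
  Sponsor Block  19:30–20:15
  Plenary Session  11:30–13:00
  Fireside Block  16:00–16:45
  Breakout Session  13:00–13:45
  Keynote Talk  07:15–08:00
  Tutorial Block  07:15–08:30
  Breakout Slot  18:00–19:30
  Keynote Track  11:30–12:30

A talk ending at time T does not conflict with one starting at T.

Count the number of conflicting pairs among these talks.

Sorted by start: Keynote Talk, Tutorial Block, Keynote Track, Plenary Session, Breakout Session, Panel Discussion, Fireside Block, Breakout Slot, Sponsor Block.
Tutorial Block starts before Keynote Talk ends → Keynote Talk and Tutorial Block overlap.
Keynote Track starts after Keynote Talk ends; Keynote Talk is clear from here.
Keynote Track starts after Tutorial Block ends; Tutorial Block is clear from here.
Plenary Session starts before Keynote Track ends → Keynote Track and Plenary Session overlap.
Breakout Session starts after Keynote Track ends; Keynote Track is clear from here.
Breakout Session starts exactly when Plenary Session ends (back-to-back, no overlap); Plenary Session is clear from here.
Panel Discussion starts after Breakout Session ends; Breakout Session is clear from here.
Fireside Block starts after Panel Discussion ends; Panel Discussion is clear from here.
Breakout Slot starts after Fireside Block ends; Fireside Block is clear from here.
Sponsor Block starts exactly when Breakout Slot ends (back-to-back, no overlap).
Overlapping pairs: Keynote Talk & Tutorial Block, Keynote Track & Plenary Session — 2 in total.

2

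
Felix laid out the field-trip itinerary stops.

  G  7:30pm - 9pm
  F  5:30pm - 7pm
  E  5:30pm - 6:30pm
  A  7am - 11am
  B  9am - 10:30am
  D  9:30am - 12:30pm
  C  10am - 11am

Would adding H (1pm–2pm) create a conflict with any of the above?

No — it doesn't clash with anything

A: ends 11am at or before H starts 1pm → clear.
B: ends 10:30am at or before H starts 1pm → clear.
D: ends 12:30pm at or before H starts 1pm → clear.
C: ends 11am at or before H starts 1pm → clear.
E: starts 5:30pm at or after H ends 2pm → clear.
F: starts 5:30pm at or after H ends 2pm → clear.
G: starts 7:30pm at or after H ends 2pm → clear.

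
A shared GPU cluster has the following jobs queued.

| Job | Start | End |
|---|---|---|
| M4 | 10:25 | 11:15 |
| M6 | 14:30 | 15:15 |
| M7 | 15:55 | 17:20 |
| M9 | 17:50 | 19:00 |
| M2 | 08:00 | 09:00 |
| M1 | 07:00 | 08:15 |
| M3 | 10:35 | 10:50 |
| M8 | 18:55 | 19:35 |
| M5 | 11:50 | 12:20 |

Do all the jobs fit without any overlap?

Sorted by start: M1, M2, M4, M3, M5, M6, M7, M9, M8.
M2 starts before M1 ends → M1 and M2 overlap.
That's a conflict, so the schedule is not conflict-free.

No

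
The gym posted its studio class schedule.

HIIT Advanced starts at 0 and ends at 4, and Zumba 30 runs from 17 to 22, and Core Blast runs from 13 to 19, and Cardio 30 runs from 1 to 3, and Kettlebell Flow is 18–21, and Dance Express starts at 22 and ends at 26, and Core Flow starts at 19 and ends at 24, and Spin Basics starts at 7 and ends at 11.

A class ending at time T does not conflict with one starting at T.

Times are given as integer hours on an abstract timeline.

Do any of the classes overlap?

Sorted by start: HIIT Advanced, Cardio 30, Spin Basics, Core Blast, Zumba 30, Kettlebell Flow, Core Flow, Dance Express.
Cardio 30 starts before HIIT Advanced ends → HIIT Advanced and Cardio 30 overlap.
That's a conflict, so the schedule is not conflict-free.

Yes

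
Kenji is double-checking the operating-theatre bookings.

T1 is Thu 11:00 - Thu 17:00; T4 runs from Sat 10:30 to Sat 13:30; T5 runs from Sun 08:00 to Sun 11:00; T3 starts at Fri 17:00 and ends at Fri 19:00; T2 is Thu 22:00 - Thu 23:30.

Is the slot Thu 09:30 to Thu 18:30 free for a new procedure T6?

T1: starts Thu 11:00 before T6 ends Thu 18:30, and ends Thu 17:00 after T6 starts Thu 09:30 → overlap.
T2: starts Thu 22:00 at or after T6 ends Thu 18:30 → clear.
T3: starts Fri 17:00 at or after T6 ends Thu 18:30 → clear.
T4: starts Sat 10:30 at or after T6 ends Thu 18:30 → clear.
T5: starts Sun 08:00 at or after T6 ends Thu 18:30 → clear.
T6 overlaps T1.

No — it overlaps T1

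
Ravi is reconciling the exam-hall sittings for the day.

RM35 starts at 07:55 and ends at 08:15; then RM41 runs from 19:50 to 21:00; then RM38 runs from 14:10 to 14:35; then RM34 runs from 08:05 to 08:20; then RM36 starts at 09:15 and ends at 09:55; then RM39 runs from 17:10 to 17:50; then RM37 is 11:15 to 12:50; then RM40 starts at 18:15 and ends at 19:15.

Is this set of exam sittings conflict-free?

No

Sorted by start: RM35, RM34, RM36, RM37, RM38, RM39, RM40, RM41.
RM34 starts before RM35 ends → RM35 and RM34 overlap.
That's a conflict, so the schedule is not conflict-free.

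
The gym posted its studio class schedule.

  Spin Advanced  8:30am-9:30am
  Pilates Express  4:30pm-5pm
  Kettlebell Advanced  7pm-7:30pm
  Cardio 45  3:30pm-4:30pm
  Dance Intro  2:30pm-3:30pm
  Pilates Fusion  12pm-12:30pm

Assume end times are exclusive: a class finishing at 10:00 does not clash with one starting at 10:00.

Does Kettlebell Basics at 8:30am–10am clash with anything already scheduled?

Yes — it overlaps Spin Advanced

Spin Advanced: starts 8:30am before Kettlebell Basics ends 10am, and ends 9:30am after Kettlebell Basics starts 8:30am → overlap.
Pilates Fusion: starts 12pm at or after Kettlebell Basics ends 10am → clear.
Dance Intro: starts 2:30pm at or after Kettlebell Basics ends 10am → clear.
Cardio 45: starts 3:30pm at or after Kettlebell Basics ends 10am → clear.
Pilates Express: starts 4:30pm at or after Kettlebell Basics ends 10am → clear.
Kettlebell Advanced: starts 7pm at or after Kettlebell Basics ends 10am → clear.
Kettlebell Basics overlaps Spin Advanced.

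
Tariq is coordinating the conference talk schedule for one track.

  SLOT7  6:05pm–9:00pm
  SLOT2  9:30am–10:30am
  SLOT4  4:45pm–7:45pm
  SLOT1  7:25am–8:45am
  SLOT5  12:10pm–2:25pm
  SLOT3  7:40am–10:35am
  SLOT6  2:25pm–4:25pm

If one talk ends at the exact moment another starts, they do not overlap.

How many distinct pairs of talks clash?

Check each pair: they overlap iff neither finishes before the other starts.
Sorted by start: SLOT1, SLOT3, SLOT2, SLOT5, SLOT6, SLOT4, SLOT7.
SLOT3 starts before SLOT1 ends → SLOT1 and SLOT3 overlap.
SLOT2 starts after SLOT1 ends, so nothing later overlaps SLOT1 either.
SLOT2 starts before SLOT3 ends → SLOT3 and SLOT2 overlap.
SLOT5 starts after SLOT3 ends, so nothing later overlaps SLOT3 either.
SLOT5 starts after SLOT2 ends, so nothing later overlaps SLOT2 either.
SLOT6 starts exactly when SLOT5 ends (back-to-back, no overlap), so nothing later overlaps SLOT5 either.
SLOT4 starts after SLOT6 ends, so nothing later overlaps SLOT6 either.
SLOT7 starts before SLOT4 ends → SLOT4 and SLOT7 overlap.
Overlapping pairs: SLOT1 & SLOT3, SLOT2 & SLOT3, SLOT4 & SLOT7 — 3 in total.

3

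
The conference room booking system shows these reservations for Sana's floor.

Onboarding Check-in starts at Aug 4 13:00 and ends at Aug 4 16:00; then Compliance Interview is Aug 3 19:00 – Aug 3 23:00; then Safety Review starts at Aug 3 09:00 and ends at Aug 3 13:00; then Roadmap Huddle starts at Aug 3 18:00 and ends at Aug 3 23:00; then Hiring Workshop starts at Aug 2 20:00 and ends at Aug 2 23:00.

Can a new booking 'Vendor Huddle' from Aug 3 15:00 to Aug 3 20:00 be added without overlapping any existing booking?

Hiring Workshop: ends Aug 2 23:00 at or before Vendor Huddle starts Aug 3 15:00 → clear.
Safety Review: ends Aug 3 13:00 at or before Vendor Huddle starts Aug 3 15:00 → clear.
Roadmap Huddle: starts Aug 3 18:00 before Vendor Huddle ends Aug 3 20:00, and ends Aug 3 23:00 after Vendor Huddle starts Aug 3 15:00 → overlap.
Compliance Interview: starts Aug 3 19:00 before Vendor Huddle ends Aug 3 20:00, and ends Aug 3 23:00 after Vendor Huddle starts Aug 3 15:00 → overlap.
Onboarding Check-in: starts Aug 4 13:00 at or after Vendor Huddle ends Aug 3 20:00 → clear.
Vendor Huddle overlaps Roadmap Huddle, Compliance Interview.

No — it overlaps Compliance Interview, Roadmap Huddle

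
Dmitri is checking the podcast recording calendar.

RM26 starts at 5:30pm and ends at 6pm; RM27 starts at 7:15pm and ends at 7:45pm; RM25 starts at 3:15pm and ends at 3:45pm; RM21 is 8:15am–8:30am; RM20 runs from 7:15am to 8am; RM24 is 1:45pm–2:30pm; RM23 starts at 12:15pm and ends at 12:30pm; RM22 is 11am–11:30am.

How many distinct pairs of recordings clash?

0

Check each pair: they overlap iff neither finishes before the other starts.
Sorted by start: RM20, RM21, RM22, RM23, RM24, RM25, RM26, RM27.
RM21 starts after RM20 ends — done with RM20.
RM22 starts after RM21 ends — done with RM21.
RM23 starts after RM22 ends — done with RM22.
RM24 starts after RM23 ends — done with RM23.
RM25 starts after RM24 ends — done with RM24.
RM26 starts after RM25 ends — done with RM25.
RM27 starts after RM26 ends.
No pair overlaps.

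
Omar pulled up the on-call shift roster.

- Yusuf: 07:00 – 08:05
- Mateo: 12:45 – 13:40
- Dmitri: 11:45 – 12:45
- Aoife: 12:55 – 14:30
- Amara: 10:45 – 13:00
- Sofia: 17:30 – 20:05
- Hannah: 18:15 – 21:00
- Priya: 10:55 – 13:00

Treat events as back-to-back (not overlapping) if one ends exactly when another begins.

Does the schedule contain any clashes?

Yes

Sorted by start: Yusuf, Amara, Priya, Dmitri, Mateo, Aoife, Sofia, Hannah.
Amara starts after Yusuf ends, so nothing later overlaps Yusuf either.
Priya starts before Amara ends → Amara and Priya overlap.
That's a conflict, so the schedule is not conflict-free.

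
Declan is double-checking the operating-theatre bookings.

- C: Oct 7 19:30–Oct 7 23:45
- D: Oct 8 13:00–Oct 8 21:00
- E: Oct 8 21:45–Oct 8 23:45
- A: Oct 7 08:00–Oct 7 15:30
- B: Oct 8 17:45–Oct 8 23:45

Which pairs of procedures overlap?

Sorted by start: A, C, D, B, E.
C starts after A ends — done with A.
D starts after C ends — done with C.
B starts before D ends → D and B overlap.
E starts after D ends.
E starts before B ends → B and E overlap.

B & D, B & E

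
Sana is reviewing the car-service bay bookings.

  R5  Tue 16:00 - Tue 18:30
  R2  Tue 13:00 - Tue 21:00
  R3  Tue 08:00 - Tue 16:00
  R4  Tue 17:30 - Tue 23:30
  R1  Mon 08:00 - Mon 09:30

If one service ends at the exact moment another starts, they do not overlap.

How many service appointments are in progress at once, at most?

Sweep the timeline, counting +1 at each start and −1 at each end (ends before starts at a tie):
Mon 08:00 start R1 → 1
Mon 09:30 end R1 → 0
Tue 08:00 start R3 → 1
Tue 13:00 start R2 → 2
Tue 16:00 end R3 → 1
Tue 16:00 start R5 → 2
Tue 17:30 start R4 → 3
Tue 18:30 end R5 → 2
Tue 21:00 end R2 → 1
Tue 23:30 end R4 → 0
Peak is 3, at Tue 17:30 (R2, R4, R5).

3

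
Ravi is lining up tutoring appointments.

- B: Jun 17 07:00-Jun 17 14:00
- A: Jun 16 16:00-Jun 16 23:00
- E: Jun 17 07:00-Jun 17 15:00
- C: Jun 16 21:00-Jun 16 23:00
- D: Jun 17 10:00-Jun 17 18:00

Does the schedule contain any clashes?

Sorted by start: A, C, B, E, D.
C starts before A ends → A and C overlap.
That's a conflict, so the schedule is not conflict-free.

Yes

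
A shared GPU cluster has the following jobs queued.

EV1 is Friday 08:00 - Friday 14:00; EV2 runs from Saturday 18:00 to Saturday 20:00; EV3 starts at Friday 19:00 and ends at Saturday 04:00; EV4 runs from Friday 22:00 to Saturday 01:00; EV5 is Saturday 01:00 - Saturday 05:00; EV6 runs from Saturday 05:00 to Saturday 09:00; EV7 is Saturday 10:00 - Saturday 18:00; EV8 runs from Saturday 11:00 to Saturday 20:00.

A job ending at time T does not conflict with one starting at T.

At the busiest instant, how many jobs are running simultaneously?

2

Sweep the timeline, counting +1 at each start and −1 at each end (ends before starts at a tie):
Friday 08:00 start EV1 → 1
Friday 14:00 end EV1 → 0
Friday 19:00 start EV3 → 1
Friday 22:00 start EV4 → 2
Saturday 01:00 end EV4 → 1
Saturday 01:00 start EV5 → 2
Saturday 04:00 end EV3 → 1
Saturday 05:00 end EV5 → 0
Saturday 05:00 start EV6 → 1
Saturday 09:00 end EV6 → 0
Saturday 10:00 start EV7 → 1
Saturday 11:00 start EV8 → 2
Saturday 18:00 end EV7 → 1
Saturday 18:00 start EV2 → 2
Saturday 20:00 end EV2 → 1
Saturday 20:00 end EV8 → 0
Peak is 2, at Friday 22:00 (EV3, EV4).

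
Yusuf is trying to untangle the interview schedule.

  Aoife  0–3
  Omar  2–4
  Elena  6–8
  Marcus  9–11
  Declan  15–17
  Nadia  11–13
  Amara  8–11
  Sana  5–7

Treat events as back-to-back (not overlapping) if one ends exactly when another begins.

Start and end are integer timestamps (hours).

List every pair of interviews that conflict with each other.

Amara & Marcus, Aoife & Omar, Elena & Sana

Two intervals overlap when each starts before the other ends.
Sorted by start: Aoife, Omar, Sana, Elena, Amara, Marcus, Nadia, Declan.
Omar starts before Aoife ends → Aoife and Omar overlap.
Sana starts after Aoife ends, so Aoife has no further overlaps.
Sana starts after Omar ends, so Omar has no further overlaps.
Elena starts before Sana ends → Sana and Elena overlap.
Amara starts after Sana ends, so Sana has no further overlaps.
Amara starts exactly when Elena ends (back-to-back, no overlap), so Elena has no further overlaps.
Marcus starts before Amara ends → Amara and Marcus overlap.
Nadia starts exactly when Amara ends (back-to-back, no overlap), so Amara has no further overlaps.
Nadia starts exactly when Marcus ends (back-to-back, no overlap), so Marcus has no further overlaps.
Declan starts after Nadia ends.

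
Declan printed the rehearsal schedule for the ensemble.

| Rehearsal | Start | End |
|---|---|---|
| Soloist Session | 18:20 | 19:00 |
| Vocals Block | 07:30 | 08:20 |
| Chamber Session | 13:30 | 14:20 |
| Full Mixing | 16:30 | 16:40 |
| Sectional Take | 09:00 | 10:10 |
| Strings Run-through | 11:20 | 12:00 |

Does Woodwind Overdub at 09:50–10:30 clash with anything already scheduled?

Yes — it overlaps Sectional Take

Vocals Block: ends 08:20 at or before Woodwind Overdub starts 09:50 → clear.
Sectional Take: starts 09:00 before Woodwind Overdub ends 10:30, and ends 10:10 after Woodwind Overdub starts 09:50 → overlap.
Strings Run-through: starts 11:20 at or after Woodwind Overdub ends 10:30 → clear.
Chamber Session: starts 13:30 at or after Woodwind Overdub ends 10:30 → clear.
Full Mixing: starts 16:30 at or after Woodwind Overdub ends 10:30 → clear.
Soloist Session: starts 18:20 at or after Woodwind Overdub ends 10:30 → clear.
Woodwind Overdub overlaps Sectional Take.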